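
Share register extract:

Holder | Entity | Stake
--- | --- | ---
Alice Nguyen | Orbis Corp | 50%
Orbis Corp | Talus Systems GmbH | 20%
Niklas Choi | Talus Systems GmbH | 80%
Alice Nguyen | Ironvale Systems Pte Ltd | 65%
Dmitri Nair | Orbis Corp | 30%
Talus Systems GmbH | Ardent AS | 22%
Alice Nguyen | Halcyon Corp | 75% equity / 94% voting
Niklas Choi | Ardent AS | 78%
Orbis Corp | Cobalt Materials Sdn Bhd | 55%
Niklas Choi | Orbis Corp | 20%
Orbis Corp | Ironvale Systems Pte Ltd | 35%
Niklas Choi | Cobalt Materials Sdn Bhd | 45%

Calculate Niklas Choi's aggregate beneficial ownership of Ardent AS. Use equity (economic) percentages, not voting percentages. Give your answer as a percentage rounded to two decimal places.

96.48%

Niklas reaches Ardent along 3 paths.
Via Talus: 80% × 22% = 17.6%.
Via Orbis → Talus: 20% × 20% × 22% = 0.88%.
Direct stake: 78% = 78%.
Total: 17.6% + 0.88% + 78% = 96.48%.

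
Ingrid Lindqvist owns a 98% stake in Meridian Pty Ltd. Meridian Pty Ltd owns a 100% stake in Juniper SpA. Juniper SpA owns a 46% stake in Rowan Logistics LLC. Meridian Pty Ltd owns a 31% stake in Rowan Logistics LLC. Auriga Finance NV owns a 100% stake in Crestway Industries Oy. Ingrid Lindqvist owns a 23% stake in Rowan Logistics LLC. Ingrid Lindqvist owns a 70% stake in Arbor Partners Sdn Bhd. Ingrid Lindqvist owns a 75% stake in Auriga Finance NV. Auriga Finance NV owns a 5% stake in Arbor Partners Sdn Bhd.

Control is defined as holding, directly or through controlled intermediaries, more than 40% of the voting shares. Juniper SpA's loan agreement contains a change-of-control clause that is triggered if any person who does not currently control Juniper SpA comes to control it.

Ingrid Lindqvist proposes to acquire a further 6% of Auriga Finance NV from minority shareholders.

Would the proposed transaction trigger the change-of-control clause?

No

The purchase changes only Ingrid's holdings, so Ingrid is the only person who could newly come to control Juniper.
Ingrid holds 98% of Meridian, so Ingrid controls Meridian.
Meridian holds 100% of Juniper, so Ingrid controls Juniper.
So Ingrid already controls Juniper before the transaction.
After the purchase, Ingrid's direct stake in Auriga rises to 75% + 6% = 81%.
Ingrid controlled Juniper already, so this is not a new person acquiring control; every other person's position is unchanged or reduced.
No new person acquires control, so the clause is not triggered.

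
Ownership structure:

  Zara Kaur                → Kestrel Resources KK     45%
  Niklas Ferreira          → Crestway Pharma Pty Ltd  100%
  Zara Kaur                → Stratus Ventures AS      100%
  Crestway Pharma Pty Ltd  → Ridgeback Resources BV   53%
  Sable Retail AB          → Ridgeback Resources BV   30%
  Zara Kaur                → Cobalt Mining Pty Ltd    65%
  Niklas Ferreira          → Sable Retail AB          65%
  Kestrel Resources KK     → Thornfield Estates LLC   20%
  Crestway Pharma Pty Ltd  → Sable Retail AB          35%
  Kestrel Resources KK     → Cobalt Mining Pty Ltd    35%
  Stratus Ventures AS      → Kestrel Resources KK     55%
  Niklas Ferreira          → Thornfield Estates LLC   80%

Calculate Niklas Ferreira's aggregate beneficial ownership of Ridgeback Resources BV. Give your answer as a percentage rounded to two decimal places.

Niklas reaches Ridgeback along 3 paths.
Via Sable: 65% × 30% = 19.5%.
Via Crestway → Sable: 100% × 35% × 30% = 10.5%.
Via Crestway: 100% × 53% = 53%.
Total: 19.5% + 10.5% + 53% = 83%.
Rounded: 83.00%.

83.00%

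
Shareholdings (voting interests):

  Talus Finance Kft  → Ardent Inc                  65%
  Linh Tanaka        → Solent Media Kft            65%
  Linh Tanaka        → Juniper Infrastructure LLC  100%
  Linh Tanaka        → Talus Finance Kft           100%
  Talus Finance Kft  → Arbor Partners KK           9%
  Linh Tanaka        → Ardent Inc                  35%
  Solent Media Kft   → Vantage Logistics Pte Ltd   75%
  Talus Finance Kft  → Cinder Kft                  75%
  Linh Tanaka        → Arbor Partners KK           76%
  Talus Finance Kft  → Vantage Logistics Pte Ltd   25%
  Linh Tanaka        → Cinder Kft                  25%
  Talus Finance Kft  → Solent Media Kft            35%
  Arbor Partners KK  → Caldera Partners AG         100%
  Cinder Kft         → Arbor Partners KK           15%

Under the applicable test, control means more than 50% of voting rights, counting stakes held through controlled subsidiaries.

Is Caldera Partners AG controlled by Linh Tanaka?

Linh holds 100% of Talus, so Linh controls Talus.
Talus and Linh together hold 75% + 25% = 100% of Cinder, so Linh controls Cinder.
Talus and Linh and Cinder together hold 9% + 76% + 15% = 100% of Arbor, so Linh controls Arbor.
Arbor holds 100% of Caldera, so Linh controls Caldera.

Yes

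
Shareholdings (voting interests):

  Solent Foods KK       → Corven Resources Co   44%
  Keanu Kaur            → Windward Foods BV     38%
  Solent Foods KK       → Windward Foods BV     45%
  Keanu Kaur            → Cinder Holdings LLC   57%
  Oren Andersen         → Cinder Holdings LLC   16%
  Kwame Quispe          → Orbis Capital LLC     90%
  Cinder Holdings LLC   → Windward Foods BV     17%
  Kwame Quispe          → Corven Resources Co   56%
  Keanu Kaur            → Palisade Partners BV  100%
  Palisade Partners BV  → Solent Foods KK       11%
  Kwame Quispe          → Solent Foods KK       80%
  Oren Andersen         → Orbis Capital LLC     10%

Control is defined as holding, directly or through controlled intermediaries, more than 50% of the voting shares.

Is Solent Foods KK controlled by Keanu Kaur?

No

Keanu holds 100% of Palisade, so Keanu controls Palisade.
Keanu holds 57% of Cinder, so Keanu controls Cinder.
Keanu and Cinder together hold 38% + 17% = 55% of Windward, so Keanu controls Windward.
In Solent, Keanu's side holds only 11%, not > 50%.
So Keanu does not control Solent.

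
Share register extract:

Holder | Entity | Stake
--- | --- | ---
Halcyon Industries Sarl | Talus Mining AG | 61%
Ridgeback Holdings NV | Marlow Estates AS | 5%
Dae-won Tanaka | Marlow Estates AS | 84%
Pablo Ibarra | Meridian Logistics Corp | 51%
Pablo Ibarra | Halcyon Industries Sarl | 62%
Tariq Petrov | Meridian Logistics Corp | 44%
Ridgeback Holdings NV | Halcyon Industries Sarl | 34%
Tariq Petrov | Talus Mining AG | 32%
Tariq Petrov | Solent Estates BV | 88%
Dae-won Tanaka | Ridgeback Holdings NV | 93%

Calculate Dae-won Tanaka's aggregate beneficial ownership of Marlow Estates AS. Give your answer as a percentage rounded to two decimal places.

Dae-won reaches Marlow along 2 paths.
Direct stake: 84% = 84%.
Via Ridgeback: 93% × 5% = 4.65%.
Total: 84% + 4.65% = 88.65%.

88.65%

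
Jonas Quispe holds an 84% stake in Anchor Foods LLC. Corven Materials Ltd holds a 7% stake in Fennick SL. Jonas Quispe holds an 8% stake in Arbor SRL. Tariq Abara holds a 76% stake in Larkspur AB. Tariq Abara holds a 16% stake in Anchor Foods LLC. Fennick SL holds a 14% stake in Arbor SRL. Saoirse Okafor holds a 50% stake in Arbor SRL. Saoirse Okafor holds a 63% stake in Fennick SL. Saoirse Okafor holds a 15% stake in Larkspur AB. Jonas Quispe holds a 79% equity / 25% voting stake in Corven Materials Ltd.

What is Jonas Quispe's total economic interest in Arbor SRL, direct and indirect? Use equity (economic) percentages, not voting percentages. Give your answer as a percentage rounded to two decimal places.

Jonas reaches Arbor along 2 paths.
Direct stake: 8% = 8%.
Via Corven → Fennick: 79% × 7% × 14% = 0.7742%.
Total: 8% + 0.7742% = 8.7742%.
Rounded: 8.77%.

8.77%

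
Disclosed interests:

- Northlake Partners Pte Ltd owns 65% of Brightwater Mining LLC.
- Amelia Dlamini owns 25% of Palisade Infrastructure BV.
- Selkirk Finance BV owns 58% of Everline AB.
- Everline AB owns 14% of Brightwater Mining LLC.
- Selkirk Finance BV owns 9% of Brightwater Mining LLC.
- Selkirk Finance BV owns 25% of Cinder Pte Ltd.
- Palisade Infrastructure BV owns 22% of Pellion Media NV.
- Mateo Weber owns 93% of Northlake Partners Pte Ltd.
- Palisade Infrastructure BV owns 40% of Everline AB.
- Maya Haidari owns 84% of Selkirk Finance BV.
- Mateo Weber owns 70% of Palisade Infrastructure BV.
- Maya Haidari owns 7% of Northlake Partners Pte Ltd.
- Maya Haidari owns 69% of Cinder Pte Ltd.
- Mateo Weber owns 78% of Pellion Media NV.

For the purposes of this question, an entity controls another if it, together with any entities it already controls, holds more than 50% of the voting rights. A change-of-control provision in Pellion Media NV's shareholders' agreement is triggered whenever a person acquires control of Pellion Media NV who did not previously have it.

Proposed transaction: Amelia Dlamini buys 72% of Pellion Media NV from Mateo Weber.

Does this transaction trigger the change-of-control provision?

The purchase adds only to Amelia's holdings (Mateo's stake shrinks), so Amelia is the only person who could newly come to control Pellion.
Amelia's largest direct stake is 25% in Palisade, which does not meet the threshold, so Amelia controls no company.
Neither Amelia nor any entity Amelia controls holds any voting interest in Pellion.
So before the transaction, Amelia does not control Pellion.
After the purchase, Amelia holds 72% of Pellion directly, and Mateo's stake falls to 6%.
Amelia holds 72% of Pellion, so Amelia controls Pellion.
Amelia did not control Pellion before and does after, so the clause is triggered.

Yes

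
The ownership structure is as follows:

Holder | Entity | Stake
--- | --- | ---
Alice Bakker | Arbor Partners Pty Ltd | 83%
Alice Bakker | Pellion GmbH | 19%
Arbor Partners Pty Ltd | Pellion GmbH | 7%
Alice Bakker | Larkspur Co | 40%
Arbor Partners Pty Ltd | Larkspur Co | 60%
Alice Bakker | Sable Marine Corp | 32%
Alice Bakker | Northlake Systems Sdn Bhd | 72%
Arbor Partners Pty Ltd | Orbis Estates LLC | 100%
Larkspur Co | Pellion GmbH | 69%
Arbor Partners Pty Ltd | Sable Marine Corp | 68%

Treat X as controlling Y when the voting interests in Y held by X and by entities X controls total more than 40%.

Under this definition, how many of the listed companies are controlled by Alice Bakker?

6

Alice holds 83% of Arbor, so Alice controls Arbor.
Alice and Arbor together hold 32% + 68% = 100% of Sable, so Alice controls Sable.
Alice and Arbor together hold 40% + 60% = 100% of Larkspur, so Alice controls Larkspur.
Alice holds 72% of Northlake, so Alice controls Northlake.
Alice and Larkspur and Arbor together hold 19% + 69% + 7% = 95% of Pellion, so Alice controls Pellion.
Arbor holds 100% of Orbis, so Alice controls Orbis.
Alice controls 6 companies.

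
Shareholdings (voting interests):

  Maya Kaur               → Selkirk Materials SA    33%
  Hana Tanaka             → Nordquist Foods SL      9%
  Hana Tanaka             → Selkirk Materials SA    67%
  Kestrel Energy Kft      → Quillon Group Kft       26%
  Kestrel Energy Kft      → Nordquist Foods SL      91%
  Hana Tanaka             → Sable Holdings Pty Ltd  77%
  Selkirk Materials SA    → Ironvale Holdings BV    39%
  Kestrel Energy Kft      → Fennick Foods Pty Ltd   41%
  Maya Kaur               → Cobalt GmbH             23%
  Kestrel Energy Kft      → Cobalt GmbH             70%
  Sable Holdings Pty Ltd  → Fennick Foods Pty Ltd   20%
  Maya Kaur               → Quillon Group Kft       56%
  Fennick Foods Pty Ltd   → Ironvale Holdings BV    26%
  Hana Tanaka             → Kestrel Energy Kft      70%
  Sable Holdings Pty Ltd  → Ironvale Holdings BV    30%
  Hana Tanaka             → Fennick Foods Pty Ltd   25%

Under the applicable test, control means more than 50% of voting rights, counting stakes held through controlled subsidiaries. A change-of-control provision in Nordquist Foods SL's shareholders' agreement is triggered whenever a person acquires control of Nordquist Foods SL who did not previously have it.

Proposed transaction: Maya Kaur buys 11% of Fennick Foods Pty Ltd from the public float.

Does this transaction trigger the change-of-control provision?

The purchase changes only Maya's holdings, so Maya is the only person who could newly come to control Nordquist.
Maya holds 56% of Quillon, so Maya controls Quillon.
Neither Maya nor any entity Maya controls holds any voting interest in Nordquist.
So before the transaction, Maya does not control Nordquist.
After the purchase, Maya holds 11% of Fennick directly.
Maya's side now holds 11% of Fennick, not > 50%, so Maya still does not control Fennick.
After the transaction, neither Maya nor any entity Maya controls holds a voting interest in Nordquist, so Maya still does not control it.
No new person acquires control, so the clause is not triggered.

No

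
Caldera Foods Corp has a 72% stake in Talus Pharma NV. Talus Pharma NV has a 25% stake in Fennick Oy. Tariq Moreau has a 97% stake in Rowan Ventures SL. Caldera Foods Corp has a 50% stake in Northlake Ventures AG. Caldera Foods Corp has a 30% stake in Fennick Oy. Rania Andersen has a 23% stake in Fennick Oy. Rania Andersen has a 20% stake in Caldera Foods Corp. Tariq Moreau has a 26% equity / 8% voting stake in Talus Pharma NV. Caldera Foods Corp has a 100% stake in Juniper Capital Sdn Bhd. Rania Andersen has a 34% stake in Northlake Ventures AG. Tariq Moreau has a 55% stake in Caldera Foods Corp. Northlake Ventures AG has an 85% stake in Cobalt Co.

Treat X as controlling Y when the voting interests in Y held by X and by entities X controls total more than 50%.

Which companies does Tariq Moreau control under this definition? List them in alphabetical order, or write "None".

Caldera Foods Corp, Fennick Oy, Juniper Capital Sdn Bhd, Rowan Ventures SL, Talus Pharma NV

Tariq holds 55% of Caldera, so Tariq controls Caldera.
Caldera and Tariq together hold 72% + 8% = 80% of Talus, so Tariq controls Talus.
Caldera holds 100% of Juniper, so Tariq controls Juniper.
Caldera and Talus together hold 30% + 25% = 55% of Fennick, so Tariq controls Fennick.
Tariq holds 97% of Rowan, so Tariq controls Rowan.
No other company's threshold is met.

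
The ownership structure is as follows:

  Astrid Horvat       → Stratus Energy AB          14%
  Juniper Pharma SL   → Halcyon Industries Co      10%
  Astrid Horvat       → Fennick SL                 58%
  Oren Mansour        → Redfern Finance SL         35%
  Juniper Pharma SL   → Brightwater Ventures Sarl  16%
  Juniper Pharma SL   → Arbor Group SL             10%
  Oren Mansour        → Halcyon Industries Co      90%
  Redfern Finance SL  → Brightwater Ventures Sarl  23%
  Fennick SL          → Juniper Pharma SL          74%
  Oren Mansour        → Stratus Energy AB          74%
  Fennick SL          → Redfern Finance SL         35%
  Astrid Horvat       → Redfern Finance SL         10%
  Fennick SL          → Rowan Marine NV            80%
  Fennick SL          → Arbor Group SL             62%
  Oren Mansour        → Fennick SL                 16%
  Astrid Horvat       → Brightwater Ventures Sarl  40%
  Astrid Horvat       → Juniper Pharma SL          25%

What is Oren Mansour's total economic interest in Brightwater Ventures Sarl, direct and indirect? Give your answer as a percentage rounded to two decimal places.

11.23%

Oren reaches Brightwater along 3 paths.
Via Redfern: 35% × 23% = 8.05%.
Via Fennick → Redfern: 16% × 35% × 23% = 1.288%.
Via Fennick → Juniper: 16% × 74% × 16% = 1.8944%.
Total: 8.05% + 1.288% + 1.8944% = 11.2324%.
Rounded: 11.23%.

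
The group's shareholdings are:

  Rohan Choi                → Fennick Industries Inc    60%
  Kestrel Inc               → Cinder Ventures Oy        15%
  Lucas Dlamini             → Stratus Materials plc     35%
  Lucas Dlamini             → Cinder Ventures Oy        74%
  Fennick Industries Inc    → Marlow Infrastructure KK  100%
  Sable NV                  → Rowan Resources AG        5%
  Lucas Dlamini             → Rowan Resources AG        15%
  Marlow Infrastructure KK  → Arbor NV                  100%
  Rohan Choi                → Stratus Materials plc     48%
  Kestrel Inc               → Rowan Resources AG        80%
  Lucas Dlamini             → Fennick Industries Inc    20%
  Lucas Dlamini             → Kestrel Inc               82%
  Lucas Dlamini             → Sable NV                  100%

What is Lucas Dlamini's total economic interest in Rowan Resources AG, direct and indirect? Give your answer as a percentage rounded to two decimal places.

Lucas reaches Rowan along 3 paths.
Direct stake: 15% = 15%.
Via Sable: 100% × 5% = 5%.
Via Kestrel: 82% × 80% = 65.6%.
Total: 15% + 5% + 65.6% = 85.6%.
Rounded: 85.60%.

85.60%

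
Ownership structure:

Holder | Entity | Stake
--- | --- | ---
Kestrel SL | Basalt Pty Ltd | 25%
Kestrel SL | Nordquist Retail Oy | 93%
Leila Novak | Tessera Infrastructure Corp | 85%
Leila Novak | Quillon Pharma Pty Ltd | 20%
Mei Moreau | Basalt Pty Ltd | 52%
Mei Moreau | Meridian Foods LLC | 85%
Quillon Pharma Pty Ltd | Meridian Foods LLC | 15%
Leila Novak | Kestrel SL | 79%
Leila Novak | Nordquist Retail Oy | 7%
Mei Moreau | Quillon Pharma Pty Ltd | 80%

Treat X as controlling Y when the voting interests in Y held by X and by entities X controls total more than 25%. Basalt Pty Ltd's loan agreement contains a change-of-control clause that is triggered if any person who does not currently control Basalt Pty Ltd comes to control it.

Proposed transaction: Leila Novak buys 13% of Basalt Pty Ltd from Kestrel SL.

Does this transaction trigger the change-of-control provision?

The purchase adds only to Leila's holdings (Kestrel's stake shrinks), so Leila is the only person who could newly come to control Basalt.
Leila holds 79% of Kestrel, so Leila controls Kestrel.
Kestrel and Leila together hold 93% + 7% = 100% of Nordquist, so Leila controls Nordquist.
Leila holds 85% of Tessera, so Leila controls Tessera.
In Basalt, Leila's side holds only 25%, not > 25%.
So before the transaction, Leila does not control Basalt.
After the purchase, Leila holds 13% of Basalt directly, and Kestrel's stake falls to 12%.
After the transaction, Leila's side holds 12% + 13% = 25% of Basalt, not > 25%, so Leila still does not control Basalt.
No new person acquires control, so the clause is not triggered.

No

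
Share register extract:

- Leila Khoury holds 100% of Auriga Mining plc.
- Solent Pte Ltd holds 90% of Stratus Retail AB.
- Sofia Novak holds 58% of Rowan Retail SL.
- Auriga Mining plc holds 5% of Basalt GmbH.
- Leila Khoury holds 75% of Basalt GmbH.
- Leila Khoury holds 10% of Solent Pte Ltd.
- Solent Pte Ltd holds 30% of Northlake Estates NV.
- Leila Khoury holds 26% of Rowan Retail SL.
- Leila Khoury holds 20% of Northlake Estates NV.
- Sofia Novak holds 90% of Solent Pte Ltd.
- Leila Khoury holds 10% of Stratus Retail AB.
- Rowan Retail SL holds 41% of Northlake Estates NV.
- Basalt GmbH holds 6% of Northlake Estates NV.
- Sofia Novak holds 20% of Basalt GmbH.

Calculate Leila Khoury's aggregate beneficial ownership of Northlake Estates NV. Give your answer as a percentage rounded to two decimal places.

Leila reaches Northlake along 5 paths.
Via Solent: 10% × 30% = 3%.
Direct stake: 20% = 20%.
Via Rowan: 26% × 41% = 10.66%.
Via Auriga → Basalt: 100% × 5% × 6% = 0.3%.
Via Basalt: 75% × 6% = 4.5%.
Total: 3% + 20% + 10.66% + 0.3% + 4.5% = 38.46%.

38.46%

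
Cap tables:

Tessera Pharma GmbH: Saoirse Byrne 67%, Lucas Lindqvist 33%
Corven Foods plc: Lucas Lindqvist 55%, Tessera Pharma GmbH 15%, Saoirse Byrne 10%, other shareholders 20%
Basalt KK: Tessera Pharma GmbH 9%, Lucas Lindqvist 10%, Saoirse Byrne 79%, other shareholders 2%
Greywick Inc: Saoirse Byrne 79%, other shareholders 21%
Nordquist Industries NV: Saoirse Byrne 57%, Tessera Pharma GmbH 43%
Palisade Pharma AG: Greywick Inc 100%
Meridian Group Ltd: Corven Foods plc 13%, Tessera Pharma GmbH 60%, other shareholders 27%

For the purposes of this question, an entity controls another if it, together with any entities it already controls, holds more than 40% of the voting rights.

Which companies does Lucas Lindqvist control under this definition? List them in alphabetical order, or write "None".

Lucas holds 55% of Corven, so Lucas controls Corven.
No other company's threshold is met.

Corven Foods plc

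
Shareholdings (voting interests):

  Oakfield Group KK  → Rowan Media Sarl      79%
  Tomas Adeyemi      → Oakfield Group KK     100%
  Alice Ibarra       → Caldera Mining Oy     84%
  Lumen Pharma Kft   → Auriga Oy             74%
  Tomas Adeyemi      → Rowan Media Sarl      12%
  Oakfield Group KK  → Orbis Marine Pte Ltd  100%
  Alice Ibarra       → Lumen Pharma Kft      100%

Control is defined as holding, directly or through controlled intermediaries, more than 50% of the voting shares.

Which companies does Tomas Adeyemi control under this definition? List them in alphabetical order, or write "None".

Oakfield Group KK, Orbis Marine Pte Ltd, Rowan Media Sarl

Tomas holds 100% of Oakfield, so Tomas controls Oakfield.
Oakfield and Tomas together hold 79% + 12% = 91% of Rowan, so Tomas controls Rowan.
Oakfield holds 100% of Orbis, so Tomas controls Orbis.
No other company's threshold is met.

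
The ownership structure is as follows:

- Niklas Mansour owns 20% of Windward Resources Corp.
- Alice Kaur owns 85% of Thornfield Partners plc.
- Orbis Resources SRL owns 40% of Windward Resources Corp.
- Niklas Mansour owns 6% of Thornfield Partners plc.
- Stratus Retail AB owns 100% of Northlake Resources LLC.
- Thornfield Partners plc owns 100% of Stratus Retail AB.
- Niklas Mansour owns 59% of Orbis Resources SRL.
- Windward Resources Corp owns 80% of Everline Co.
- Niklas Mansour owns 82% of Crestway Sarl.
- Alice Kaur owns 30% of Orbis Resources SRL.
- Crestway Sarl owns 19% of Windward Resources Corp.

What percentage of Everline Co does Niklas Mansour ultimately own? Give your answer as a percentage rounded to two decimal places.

47.34%

Niklas reaches Everline along 3 paths.
Via Orbis → Windward: 59% × 40% × 80% = 18.88%.
Via Crestway → Windward: 82% × 19% × 80% = 12.464%.
Via Windward: 20% × 80% = 16%.
Total: 18.88% + 12.464% + 16% = 47.344%.
Rounded: 47.34%.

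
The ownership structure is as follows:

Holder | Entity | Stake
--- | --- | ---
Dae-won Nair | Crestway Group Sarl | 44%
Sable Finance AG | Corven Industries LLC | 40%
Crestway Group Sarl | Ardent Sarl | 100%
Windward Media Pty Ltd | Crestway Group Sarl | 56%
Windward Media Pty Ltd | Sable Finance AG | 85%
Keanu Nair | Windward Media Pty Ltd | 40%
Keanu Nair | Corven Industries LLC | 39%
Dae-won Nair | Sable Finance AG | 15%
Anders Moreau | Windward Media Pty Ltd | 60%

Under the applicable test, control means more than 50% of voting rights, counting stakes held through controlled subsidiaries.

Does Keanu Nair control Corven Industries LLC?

No

Keanu's largest direct stake is 40% in Windward, which does not meet the threshold, so Keanu controls no company.
In Corven, Keanu's side holds only 39%, not > 50%.
So Keanu does not control Corven.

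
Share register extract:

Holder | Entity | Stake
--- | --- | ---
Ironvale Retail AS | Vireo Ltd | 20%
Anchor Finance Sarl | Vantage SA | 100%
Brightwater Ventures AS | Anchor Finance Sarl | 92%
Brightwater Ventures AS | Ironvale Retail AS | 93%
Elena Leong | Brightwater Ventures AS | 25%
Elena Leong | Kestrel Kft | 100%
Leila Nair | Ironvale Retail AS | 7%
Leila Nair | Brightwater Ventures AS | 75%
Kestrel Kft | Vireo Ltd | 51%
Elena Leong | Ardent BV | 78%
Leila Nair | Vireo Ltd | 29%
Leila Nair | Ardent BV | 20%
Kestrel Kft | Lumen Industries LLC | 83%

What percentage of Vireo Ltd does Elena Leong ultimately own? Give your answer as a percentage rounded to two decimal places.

55.65%

Elena reaches Vireo along 2 paths.
Via Kestrel: 100% × 51% = 51%.
Via Brightwater → Ironvale: 25% × 93% × 20% = 4.65%.
Total: 51% + 4.65% = 55.65%.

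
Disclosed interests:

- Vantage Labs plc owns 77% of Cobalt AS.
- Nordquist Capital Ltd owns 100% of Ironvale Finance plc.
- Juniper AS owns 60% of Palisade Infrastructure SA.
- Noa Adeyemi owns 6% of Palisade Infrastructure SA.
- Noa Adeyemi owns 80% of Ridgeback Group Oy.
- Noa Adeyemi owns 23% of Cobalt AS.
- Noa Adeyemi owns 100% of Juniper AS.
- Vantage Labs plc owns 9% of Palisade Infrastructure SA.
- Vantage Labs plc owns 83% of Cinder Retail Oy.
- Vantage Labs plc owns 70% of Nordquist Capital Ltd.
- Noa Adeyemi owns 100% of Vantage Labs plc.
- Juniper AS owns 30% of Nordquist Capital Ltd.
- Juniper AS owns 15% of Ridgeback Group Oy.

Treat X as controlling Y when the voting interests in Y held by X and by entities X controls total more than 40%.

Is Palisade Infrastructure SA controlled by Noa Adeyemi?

Noa holds 100% of Juniper, so Noa controls Juniper.
Noa holds 100% of Vantage, so Noa controls Vantage.
Juniper and Vantage and Noa together hold 60% + 9% + 6% = 75% of Palisade, so Noa controls Palisade.

Yes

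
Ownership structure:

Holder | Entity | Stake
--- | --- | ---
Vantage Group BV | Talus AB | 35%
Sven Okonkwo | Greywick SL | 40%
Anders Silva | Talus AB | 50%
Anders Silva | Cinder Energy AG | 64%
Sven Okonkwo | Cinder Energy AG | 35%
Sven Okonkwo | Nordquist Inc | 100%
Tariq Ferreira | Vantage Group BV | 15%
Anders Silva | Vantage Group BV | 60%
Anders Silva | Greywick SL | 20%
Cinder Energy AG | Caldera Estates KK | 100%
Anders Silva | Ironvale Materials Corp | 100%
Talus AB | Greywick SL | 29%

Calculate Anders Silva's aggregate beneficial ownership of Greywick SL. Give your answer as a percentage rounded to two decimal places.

40.59%

Anders reaches Greywick along 3 paths.
Direct stake: 20% = 20%.
Via Talus: 50% × 29% = 14.5%.
Via Vantage → Talus: 60% × 35% × 29% = 6.09%.
Total: 20% + 14.5% + 6.09% = 40.59%.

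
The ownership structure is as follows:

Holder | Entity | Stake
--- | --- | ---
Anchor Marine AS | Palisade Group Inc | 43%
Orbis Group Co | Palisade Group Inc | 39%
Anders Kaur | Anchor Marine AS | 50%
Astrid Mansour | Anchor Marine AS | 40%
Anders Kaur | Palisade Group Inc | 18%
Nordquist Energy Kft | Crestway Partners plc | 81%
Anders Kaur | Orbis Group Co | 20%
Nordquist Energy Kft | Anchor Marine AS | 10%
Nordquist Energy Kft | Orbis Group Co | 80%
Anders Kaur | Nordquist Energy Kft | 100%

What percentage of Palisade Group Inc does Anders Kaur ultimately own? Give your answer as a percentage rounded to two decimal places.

82.80%

Anders reaches Palisade along 5 paths.
Direct stake: 18% = 18%.
Via Nordquist → Anchor: 100% × 10% × 43% = 4.3%.
Via Anchor: 50% × 43% = 21.5%.
Via Nordquist → Orbis: 100% × 80% × 39% = 31.2%.
Via Orbis: 20% × 39% = 7.8%.
Total: 18% + 4.3% + 21.5% + 31.2% + 7.8% = 82.8%.
Rounded: 82.80%.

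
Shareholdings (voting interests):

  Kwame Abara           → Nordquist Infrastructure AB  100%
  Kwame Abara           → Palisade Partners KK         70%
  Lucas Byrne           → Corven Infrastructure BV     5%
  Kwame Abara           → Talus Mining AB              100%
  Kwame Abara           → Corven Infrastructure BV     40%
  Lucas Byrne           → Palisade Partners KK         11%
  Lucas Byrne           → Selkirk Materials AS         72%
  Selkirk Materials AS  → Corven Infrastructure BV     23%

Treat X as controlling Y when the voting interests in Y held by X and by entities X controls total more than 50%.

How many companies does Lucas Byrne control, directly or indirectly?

Lucas holds 72% of Selkirk, so Lucas controls Selkirk.
No other company's threshold is met.
Lucas controls 1 company.

1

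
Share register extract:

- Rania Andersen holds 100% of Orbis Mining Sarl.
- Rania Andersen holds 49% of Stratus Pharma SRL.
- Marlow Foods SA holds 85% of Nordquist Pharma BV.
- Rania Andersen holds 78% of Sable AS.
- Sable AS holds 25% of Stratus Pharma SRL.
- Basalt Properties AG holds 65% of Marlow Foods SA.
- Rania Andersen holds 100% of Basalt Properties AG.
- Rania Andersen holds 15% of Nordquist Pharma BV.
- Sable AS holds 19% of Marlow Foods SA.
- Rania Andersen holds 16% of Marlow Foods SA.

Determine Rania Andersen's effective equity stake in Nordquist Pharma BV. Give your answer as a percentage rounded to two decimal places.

96.45%

Rania reaches Nordquist along 4 paths.
Direct stake: 15% = 15%.
Via Marlow: 16% × 85% = 13.6%.
Via Sable → Marlow: 78% × 19% × 85% = 12.597%.
Via Basalt → Marlow: 100% × 65% × 85% = 55.25%.
Total: 15% + 13.6% + 12.597% + 55.25% = 96.447%.
Rounded: 96.45%.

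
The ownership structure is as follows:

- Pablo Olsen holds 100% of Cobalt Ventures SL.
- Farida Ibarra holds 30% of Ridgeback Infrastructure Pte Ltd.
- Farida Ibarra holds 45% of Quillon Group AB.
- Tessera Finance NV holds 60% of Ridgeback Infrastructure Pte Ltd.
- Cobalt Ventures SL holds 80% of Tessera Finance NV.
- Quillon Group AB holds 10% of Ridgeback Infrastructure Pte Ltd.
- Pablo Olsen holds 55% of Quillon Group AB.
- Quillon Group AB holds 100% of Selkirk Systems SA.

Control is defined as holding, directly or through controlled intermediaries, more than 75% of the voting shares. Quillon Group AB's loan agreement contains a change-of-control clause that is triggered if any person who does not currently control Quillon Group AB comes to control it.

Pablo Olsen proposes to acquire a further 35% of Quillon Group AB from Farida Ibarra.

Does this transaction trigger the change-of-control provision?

Yes

The purchase adds only to Pablo's holdings (Farida's stake shrinks), so Pablo is the only person who could newly come to control Quillon.
Pablo holds 100% of Cobalt, so Pablo controls Cobalt.
Cobalt holds 80% of Tessera, so Pablo controls Tessera.
In Quillon, Pablo's side holds only 55%, not > 75%.
So before the transaction, Pablo does not control Quillon.
After the purchase, Pablo's direct stake in Quillon rises to 55% + 35% = 90%, and Farida's stake falls to 10%.
Pablo holds 90% of Quillon, so Pablo controls Quillon.
Pablo did not control Quillon before and does after, so the clause is triggered.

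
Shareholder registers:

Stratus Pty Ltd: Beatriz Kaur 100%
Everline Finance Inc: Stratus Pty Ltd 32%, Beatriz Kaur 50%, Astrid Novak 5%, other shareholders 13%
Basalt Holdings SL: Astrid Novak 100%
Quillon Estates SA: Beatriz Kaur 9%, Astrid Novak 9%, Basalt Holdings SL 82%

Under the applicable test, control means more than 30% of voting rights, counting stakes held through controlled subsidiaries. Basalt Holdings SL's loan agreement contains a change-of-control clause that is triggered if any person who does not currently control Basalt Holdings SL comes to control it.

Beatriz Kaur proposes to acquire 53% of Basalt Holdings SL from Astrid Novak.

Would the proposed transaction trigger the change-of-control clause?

The purchase adds only to Beatriz's holdings (Astrid's stake shrinks), so Beatriz is the only person who could newly come to control Basalt.
Beatriz holds 100% of Stratus, so Beatriz controls Stratus.
Stratus and Beatriz together hold 32% + 50% = 82% of Everline, so Beatriz controls Everline.
Neither Beatriz nor any entity Beatriz controls holds any voting interest in Basalt.
So before the transaction, Beatriz does not control Basalt.
After the purchase, Beatriz holds 53% of Basalt directly, and Astrid's stake falls to 47%.
Beatriz holds 53% of Basalt, so Beatriz controls Basalt.
Beatriz did not control Basalt before and does after, so the clause is triggered.

Yes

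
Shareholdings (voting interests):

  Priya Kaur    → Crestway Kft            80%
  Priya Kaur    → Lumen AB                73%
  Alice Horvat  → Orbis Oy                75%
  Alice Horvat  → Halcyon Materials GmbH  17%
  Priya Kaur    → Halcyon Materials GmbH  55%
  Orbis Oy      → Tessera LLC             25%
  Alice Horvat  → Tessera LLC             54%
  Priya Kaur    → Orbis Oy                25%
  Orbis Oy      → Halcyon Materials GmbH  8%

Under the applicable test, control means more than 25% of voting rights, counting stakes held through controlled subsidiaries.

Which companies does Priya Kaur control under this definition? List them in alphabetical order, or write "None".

Crestway Kft, Halcyon Materials GmbH, Lumen AB

Priya holds 55% of Halcyon, so Priya controls Halcyon.
Priya holds 73% of Lumen, so Priya controls Lumen.
Priya holds 80% of Crestway, so Priya controls Crestway.
No other company's threshold is met.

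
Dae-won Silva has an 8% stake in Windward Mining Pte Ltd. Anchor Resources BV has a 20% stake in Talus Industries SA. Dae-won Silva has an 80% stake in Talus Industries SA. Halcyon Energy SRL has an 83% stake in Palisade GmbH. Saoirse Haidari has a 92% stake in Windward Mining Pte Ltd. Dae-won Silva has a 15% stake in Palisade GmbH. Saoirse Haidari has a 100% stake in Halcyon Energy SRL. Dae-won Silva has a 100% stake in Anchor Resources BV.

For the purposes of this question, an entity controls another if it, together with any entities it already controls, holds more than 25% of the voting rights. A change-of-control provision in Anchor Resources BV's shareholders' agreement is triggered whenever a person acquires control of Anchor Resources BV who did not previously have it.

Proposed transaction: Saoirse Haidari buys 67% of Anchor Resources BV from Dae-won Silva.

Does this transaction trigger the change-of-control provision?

Yes

The purchase adds only to Saoirse's holdings (Dae-won's stake shrinks), so Saoirse is the only person who could newly come to control Anchor.
Saoirse holds 100% of Halcyon, so Saoirse controls Halcyon.
Halcyon holds 83% of Palisade, so Saoirse controls Palisade.
Saoirse holds 92% of Windward, so Saoirse controls Windward.
Neither Saoirse nor any entity Saoirse controls holds any voting interest in Anchor.
So before the transaction, Saoirse does not control Anchor.
After the purchase, Saoirse holds 67% of Anchor directly, and Dae-won's stake falls to 33%.
Saoirse holds 67% of Anchor, so Saoirse controls Anchor.
Saoirse did not control Anchor before and does after, so the clause is triggered.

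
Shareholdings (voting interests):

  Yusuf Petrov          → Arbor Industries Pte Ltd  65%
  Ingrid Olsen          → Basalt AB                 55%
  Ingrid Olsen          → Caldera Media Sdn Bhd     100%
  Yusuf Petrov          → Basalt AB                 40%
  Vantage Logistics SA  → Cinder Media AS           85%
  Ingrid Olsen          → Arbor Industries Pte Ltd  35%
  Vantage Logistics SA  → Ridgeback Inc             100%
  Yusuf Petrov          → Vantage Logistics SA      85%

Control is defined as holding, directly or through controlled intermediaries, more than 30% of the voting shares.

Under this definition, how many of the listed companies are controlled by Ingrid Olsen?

3

Ingrid holds 55% of Basalt, so Ingrid controls Basalt.
Ingrid holds 35% of Arbor, so Ingrid controls Arbor.
Ingrid holds 100% of Caldera, so Ingrid controls Caldera.
No other company's threshold is met.
Ingrid controls 3 companies.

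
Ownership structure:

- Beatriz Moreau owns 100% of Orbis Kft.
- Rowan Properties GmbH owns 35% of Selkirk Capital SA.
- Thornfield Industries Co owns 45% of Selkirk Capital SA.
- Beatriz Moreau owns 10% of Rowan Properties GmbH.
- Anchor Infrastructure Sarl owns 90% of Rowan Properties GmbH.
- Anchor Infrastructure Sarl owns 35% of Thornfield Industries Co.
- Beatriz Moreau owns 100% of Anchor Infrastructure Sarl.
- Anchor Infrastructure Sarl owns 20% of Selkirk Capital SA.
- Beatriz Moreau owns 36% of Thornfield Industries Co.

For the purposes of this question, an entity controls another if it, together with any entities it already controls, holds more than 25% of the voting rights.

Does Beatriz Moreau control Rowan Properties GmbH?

Yes

Beatriz holds 100% of Anchor, so Beatriz controls Anchor.
Anchor and Beatriz together hold 90% + 10% = 100% of Rowan, so Beatriz controls Rowan.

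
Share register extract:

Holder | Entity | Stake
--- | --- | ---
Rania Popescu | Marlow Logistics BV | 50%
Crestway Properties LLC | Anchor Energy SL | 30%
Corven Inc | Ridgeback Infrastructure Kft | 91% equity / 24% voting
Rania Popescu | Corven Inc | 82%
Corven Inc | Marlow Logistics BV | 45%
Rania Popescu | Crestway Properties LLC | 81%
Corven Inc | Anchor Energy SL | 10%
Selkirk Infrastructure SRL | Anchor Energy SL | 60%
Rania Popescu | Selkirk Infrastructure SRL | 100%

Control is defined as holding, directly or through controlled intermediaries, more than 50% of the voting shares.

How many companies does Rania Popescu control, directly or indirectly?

Rania holds 82% of Corven, so Rania controls Corven.
Rania holds 81% of Crestway, so Rania controls Crestway.
Rania holds 100% of Selkirk, so Rania controls Selkirk.
Corven and Selkirk and Crestway together hold 10% + 60% + 30% = 100% of Anchor, so Rania controls Anchor.
Corven and Rania together hold 45% + 50% = 95% of Marlow, so Rania controls Marlow.
No other company's threshold is met.
Rania controls 5 companies.

5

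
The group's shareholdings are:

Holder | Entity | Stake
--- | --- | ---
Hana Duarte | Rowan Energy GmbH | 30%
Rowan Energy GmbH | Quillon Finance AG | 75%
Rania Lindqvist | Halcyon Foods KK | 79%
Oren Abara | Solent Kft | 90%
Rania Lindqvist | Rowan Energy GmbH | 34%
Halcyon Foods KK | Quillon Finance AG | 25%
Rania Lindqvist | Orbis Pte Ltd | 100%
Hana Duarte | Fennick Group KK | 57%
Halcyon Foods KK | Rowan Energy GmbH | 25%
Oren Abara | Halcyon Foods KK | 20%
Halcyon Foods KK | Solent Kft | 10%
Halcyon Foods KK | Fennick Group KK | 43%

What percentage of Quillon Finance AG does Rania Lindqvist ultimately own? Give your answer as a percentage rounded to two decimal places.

60.06%

Rania reaches Quillon along 3 paths.
Via Halcyon: 79% × 25% = 19.75%.
Via Rowan: 34% × 75% = 25.5%.
Via Halcyon → Rowan: 79% × 25% × 75% = 14.8125%.
Total: 19.75% + 25.5% + 14.8125% = 60.0625%.
Rounded: 60.06%.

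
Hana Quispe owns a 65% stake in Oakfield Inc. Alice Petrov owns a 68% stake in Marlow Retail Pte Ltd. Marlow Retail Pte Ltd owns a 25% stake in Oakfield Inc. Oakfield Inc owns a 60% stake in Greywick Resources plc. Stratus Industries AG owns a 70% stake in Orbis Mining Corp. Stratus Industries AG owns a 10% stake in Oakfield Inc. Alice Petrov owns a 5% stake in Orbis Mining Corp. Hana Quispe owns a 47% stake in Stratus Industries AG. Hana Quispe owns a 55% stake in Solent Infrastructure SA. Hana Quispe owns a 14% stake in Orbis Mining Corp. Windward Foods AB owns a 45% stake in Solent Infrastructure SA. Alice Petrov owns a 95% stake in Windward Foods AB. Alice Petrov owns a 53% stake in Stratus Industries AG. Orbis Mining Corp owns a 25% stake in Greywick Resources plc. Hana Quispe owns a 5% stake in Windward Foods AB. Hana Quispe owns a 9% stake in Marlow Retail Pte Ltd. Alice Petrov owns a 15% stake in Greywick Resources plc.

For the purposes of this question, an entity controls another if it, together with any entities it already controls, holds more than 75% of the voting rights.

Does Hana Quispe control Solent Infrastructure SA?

No

Hana's largest direct stake is 65% in Oakfield, which does not meet the threshold, so Hana controls no company.
In Solent, Hana's side holds only 55%, not > 75%.
So Hana does not control Solent.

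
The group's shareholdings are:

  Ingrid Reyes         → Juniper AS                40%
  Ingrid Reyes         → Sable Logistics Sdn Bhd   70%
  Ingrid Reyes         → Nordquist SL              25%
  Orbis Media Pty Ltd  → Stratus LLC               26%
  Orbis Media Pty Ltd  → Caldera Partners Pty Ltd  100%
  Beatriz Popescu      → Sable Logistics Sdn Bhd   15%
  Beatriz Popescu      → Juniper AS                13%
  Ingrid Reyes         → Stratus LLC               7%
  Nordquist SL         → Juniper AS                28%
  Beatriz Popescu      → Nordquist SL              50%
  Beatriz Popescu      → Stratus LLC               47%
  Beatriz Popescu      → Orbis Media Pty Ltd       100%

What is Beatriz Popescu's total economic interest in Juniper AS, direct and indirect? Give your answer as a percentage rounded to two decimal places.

Beatriz reaches Juniper along 2 paths.
Direct stake: 13% = 13%.
Via Nordquist: 50% × 28% = 14%.
Total: 13% + 14% = 27%.
Rounded: 27.00%.

27.00%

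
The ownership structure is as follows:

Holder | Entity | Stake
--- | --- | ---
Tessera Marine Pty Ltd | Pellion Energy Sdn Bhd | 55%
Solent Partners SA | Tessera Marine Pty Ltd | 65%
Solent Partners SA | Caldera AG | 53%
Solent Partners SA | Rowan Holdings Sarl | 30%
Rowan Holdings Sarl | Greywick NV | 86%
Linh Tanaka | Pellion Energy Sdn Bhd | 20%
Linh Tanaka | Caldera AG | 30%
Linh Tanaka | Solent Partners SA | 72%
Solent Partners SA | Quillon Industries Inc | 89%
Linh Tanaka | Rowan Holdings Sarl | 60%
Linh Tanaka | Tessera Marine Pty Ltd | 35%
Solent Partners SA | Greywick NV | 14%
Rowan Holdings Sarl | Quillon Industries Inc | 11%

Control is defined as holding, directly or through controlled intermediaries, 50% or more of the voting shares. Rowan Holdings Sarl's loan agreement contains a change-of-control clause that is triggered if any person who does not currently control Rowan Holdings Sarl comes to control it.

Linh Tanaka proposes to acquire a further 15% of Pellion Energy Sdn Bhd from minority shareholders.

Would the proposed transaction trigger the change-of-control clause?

The purchase changes only Linh's holdings, so Linh is the only person who could newly come to control Rowan.
Linh holds 72% of Solent, so Linh controls Solent.
Linh and Solent together hold 60% + 30% = 90% of Rowan, so Linh controls Rowan.
So Linh already controls Rowan before the transaction.
After the purchase, Linh's direct stake in Pellion rises to 20% + 15% = 35%.
Linh controlled Rowan already, so this is not a new person acquiring control; every other person's position is unchanged or reduced.
No new person acquires control, so the clause is not triggered.

No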